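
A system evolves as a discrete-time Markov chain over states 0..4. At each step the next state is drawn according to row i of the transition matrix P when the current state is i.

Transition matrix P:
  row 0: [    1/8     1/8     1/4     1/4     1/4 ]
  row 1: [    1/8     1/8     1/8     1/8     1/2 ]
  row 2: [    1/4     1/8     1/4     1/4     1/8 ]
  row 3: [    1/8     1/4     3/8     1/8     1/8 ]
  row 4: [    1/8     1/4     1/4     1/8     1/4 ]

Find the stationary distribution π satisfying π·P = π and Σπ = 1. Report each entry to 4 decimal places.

Balance equations π_j = Σ_i π_i·P[i][j]:
  π_0 = 1/8·π_0 + 1/8·π_1 + 1/4·π_2 + 1/8·π_3 + 1/8·π_4
  π_1 = 1/8·π_0 + 1/8·π_1 + 1/8·π_2 + 1/4·π_3 + 1/4·π_4
  π_2 = 1/4·π_0 + 1/8·π_1 + 1/4·π_2 + 3/8·π_3 + 1/4·π_4
  π_3 = 1/4·π_0 + 1/8·π_1 + 1/4·π_2 + 1/8·π_3 + 1/8·π_4
  normalize: π_0 + π_1 + π_2 + π_3 + π_4 = 1
Solving the linear system gives exactly π = [232/1485, 263/1485, 371/1485, 29/165, 358/1485].

π = [0.1562, 0.1771, 0.2498, 0.1758, 0.2411]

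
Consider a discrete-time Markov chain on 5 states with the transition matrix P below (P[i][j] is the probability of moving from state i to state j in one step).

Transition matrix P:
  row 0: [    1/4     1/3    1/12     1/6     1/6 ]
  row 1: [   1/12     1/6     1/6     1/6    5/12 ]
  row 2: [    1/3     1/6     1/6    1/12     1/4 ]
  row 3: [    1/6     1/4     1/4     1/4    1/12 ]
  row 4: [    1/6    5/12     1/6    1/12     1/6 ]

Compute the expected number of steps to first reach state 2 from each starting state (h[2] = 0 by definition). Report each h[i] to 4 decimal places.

First-step conditioning: h[2] = 0; for i ≠ 2, h[i] = 1 + Σ_k P[i][k]·h[k].
  h[0] = 1 + 1/4·h[0] + 1/3·h[1] + 1/6·h[3] + 1/6·h[4]
  h[1] = 1 + 1/12·h[0] + 1/6·h[1] + 1/6·h[3] + 5/12·h[4]
  h[3] = 1 + 1/6·h[0] + 1/4·h[1] + 1/4·h[3] + 1/12·h[4]
  h[4] = 1 + 1/6·h[0] + 5/12·h[1] + 1/12·h[3] + 1/6·h[4]
Solving the 4×4 linear system over states ≠ 2 gives exactly h = [124/19, 3280/551, 0, 2996/551, 3320/551] (h[2] = 0 is the target).

h = [6.5263, 5.9528, 0.0000, 5.4374, 6.0254]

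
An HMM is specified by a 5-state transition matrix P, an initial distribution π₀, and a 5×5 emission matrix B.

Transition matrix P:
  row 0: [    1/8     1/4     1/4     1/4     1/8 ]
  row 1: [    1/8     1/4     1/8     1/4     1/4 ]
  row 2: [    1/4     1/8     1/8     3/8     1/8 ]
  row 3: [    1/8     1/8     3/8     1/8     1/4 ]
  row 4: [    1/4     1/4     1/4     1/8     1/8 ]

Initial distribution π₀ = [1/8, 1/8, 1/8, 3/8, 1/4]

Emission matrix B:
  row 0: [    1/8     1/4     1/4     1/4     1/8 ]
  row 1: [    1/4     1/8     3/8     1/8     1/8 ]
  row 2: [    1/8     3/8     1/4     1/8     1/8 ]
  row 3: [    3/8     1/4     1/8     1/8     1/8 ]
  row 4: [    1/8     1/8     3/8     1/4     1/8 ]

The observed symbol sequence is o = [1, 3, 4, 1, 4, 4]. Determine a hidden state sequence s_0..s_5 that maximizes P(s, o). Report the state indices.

t=0: δ = [3.125e-02, 1.562e-02, 4.688e-02, 9.375e-02, 3.125e-02]  (obs o_0=1)
t=1: δ = [2.930e-03, 1.465e-03, 4.395e-03, 2.197e-03, 5.859e-03]  ψ = [2, 3, 3, 2, 3]  (obs o_1=3)
t=2: δ = [1.831e-04, 1.831e-04, 1.831e-04, 2.060e-04, 9.155e-05]  ψ = [4, 4, 4, 2, 4]  (obs o_2=4)
t=3: δ = [1.144e-05, 5.722e-06, 2.897e-05, 1.717e-05, 6.437e-06]  ψ = [2, 0, 3, 2, 3]  (obs o_3=1)
t=4: δ = [9.052e-07, 4.526e-07, 8.047e-07, 1.358e-06, 5.364e-07]  ψ = [2, 2, 3, 2, 3]  (obs o_4=4)
t=5: δ = [2.515e-08, 2.829e-08, 6.365e-08, 3.772e-08, 4.243e-08]  ψ = [2, 0, 3, 2, 3]  (obs o_5=4)
backtrack: best end state = 2; path = [3, 2, 3, 2, 3, 2]

path = [3, 2, 3, 2, 3, 2]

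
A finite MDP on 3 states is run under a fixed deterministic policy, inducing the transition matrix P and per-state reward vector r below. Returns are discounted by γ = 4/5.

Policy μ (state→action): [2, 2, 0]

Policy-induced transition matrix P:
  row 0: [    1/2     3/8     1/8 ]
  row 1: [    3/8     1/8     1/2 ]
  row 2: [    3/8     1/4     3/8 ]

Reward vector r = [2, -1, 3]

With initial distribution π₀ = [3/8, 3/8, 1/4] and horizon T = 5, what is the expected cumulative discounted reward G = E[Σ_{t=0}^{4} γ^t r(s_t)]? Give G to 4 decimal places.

G = 4.7145

t=0: π = [0.3750, 0.3750, 0.2500], E[r] = 1.1250, γ^t·E[r] = 1.125000, running G = 1.125000
t=1: π = [0.4219, 0.2500, 0.3281], E[r] = 1.5781, γ^t·E[r] = 1.262500, running G = 2.387500
t=2: π = [0.4277, 0.2715, 0.3008], E[r] = 1.4863, γ^t·E[r] = 0.951250, running G = 3.338750
t=3: π = [0.4285, 0.2695, 0.3020], E[r] = 1.4934, γ^t·E[r] = 0.764625, running G = 4.103375
t=4: π = [0.4286, 0.2699, 0.3016], E[r] = 1.4920, γ^t·E[r] = 0.611113, running G = 4.714488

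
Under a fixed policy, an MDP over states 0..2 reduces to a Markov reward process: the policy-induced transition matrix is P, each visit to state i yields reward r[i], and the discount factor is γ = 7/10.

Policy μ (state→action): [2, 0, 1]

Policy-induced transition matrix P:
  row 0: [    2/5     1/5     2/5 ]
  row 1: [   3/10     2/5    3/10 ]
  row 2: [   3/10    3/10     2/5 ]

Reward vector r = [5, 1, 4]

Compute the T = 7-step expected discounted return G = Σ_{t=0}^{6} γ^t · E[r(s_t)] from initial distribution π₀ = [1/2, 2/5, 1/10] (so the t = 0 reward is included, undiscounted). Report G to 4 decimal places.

t=0: π = [0.5000, 0.4000, 0.1000], E[r] = 3.3000, γ^t·E[r] = 3.300000, running G = 3.300000
t=1: π = [0.3500, 0.2900, 0.3600], E[r] = 3.4800, γ^t·E[r] = 2.436000, running G = 5.736000
t=2: π = [0.3350, 0.2940, 0.3710], E[r] = 3.4530, γ^t·E[r] = 1.691970, running G = 7.427970
t=3: π = [0.3335, 0.2959, 0.3706], E[r] = 3.4458, γ^t·E[r] = 1.181909, running G = 8.609879
t=4: π = [0.3334, 0.2962, 0.3704], E[r] = 3.4446, γ^t·E[r] = 0.827056, running G = 9.436935
t=5: π = [0.3333, 0.2963, 0.3704], E[r] = 3.4445, γ^t·E[r] = 0.578912, running G = 10.015847
t=6: π = [0.3333, 0.2963, 0.3704], E[r] = 3.4444, γ^t·E[r] = 0.405236, running G = 10.421083

G = 10.4211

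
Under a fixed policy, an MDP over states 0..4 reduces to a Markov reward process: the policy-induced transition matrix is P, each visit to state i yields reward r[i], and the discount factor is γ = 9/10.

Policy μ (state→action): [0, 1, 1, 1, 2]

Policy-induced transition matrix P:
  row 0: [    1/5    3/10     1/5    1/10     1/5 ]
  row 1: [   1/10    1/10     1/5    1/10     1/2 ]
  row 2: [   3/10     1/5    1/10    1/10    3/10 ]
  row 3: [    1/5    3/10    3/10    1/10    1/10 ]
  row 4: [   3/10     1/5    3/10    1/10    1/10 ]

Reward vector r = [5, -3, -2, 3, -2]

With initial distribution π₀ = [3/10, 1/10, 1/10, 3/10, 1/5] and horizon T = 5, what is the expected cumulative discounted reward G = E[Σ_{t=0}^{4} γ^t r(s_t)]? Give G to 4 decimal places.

G = 0.9852

t=0: π = [0.3000, 0.1000, 0.1000, 0.3000, 0.2000], E[r] = 1.5000, γ^t·E[r] = 1.500000, running G = 1.500000
t=1: π = [0.2200, 0.2500, 0.2400, 0.1000, 0.1900], E[r] = -0.2100, γ^t·E[r] = -0.189000, running G = 1.311000
t=2: π = [0.2180, 0.2070, 0.2050, 0.1000, 0.2700], E[r] = -0.1810, γ^t·E[r] = -0.146610, running G = 1.164390
t=3: π = [0.2268, 0.2111, 0.2165, 0.1000, 0.2456], E[r] = -0.1235, γ^t·E[r] = -0.090032, running G = 1.074359
t=4: π = [0.2251, 0.2116, 0.2129, 0.1000, 0.2504], E[r] = -0.1359, γ^t·E[r] = -0.089144, running G = 0.985214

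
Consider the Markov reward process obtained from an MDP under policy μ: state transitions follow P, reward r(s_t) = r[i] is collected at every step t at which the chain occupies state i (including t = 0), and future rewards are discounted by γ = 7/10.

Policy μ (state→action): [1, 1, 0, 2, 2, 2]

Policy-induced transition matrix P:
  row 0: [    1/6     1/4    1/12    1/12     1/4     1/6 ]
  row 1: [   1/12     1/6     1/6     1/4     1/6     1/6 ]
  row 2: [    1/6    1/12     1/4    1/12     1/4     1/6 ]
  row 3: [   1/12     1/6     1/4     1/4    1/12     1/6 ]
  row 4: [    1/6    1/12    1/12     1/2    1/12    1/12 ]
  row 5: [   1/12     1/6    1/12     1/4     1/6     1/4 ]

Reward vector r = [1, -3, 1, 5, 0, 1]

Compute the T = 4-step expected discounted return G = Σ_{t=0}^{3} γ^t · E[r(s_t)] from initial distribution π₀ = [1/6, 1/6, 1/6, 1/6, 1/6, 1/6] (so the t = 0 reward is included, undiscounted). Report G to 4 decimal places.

t=0: π = [0.1667, 0.1667, 0.1667, 0.1667, 0.1667, 0.1667], E[r] = 0.8333, γ^t·E[r] = 0.833333, running G = 0.833333
t=1: π = [0.1250, 0.1528, 0.1528, 0.2361, 0.1667, 0.1667], E[r] = 1.1667, γ^t·E[r] = 0.816667, running G = 1.650000
t=2: π = [0.1204, 0.1505, 0.1609, 0.2454, 0.1563, 0.1667], E[r] = 1.2234, γ^t·E[r] = 0.599456, running G = 2.249456
t=3: π = [0.1198, 0.1503, 0.1636, 0.2422, 0.1566, 0.1675], E[r] = 1.2110, γ^t·E[r] = 0.415385, running G = 2.664841

G = 2.6648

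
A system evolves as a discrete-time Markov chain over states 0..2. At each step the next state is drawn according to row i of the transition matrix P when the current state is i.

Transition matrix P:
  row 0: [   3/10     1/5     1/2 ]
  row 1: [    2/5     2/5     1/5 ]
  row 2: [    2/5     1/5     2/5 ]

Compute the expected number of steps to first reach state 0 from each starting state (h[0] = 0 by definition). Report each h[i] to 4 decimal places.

First-step conditioning: h[0] = 0; for i ≠ 0, h[i] = 1 + Σ_k P[i][k]·h[k].
  h[1] = 1 + 2/5·h[1] + 1/5·h[2]
  h[2] = 1 + 1/5·h[1] + 2/5·h[2]
Solving the 2×2 linear system over states ≠ 0 gives exactly h = [0, 5/2, 5/2] (h[0] = 0 is the target).

h = [0.0000, 2.5000, 2.5000]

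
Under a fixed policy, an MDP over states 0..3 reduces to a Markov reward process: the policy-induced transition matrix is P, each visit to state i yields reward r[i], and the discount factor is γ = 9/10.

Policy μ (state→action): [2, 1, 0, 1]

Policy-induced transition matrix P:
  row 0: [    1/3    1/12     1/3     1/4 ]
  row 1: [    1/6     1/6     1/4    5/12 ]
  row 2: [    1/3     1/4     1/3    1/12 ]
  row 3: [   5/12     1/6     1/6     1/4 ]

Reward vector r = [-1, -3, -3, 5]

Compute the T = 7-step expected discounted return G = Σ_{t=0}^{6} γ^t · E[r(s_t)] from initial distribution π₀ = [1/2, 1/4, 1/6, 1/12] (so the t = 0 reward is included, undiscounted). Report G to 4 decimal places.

G = -3.3073

t=0: π = [0.5000, 0.2500, 0.1667, 0.0833], E[r] = -1.3333, γ^t·E[r] = -1.333333, running G = -1.333333
t=1: π = [0.2986, 0.1389, 0.2986, 0.2639], E[r] = -0.2917, γ^t·E[r] = -0.262500, running G = -1.595833
t=2: π = [0.3322, 0.1667, 0.2778, 0.2234], E[r] = -0.5486, γ^t·E[r] = -0.444375, running G = -2.040208
t=3: π = [0.3242, 0.1621, 0.2822, 0.2315], E[r] = -0.4998, γ^t·E[r] = -0.364359, running G = -2.404568
t=4: π = [0.3256, 0.1632, 0.2812, 0.2300], E[r] = -0.5089, γ^t·E[r] = -0.333893, running G = -2.738461
t=5: π = [0.3253, 0.1630, 0.2814, 0.2303], E[r] = -0.5068, γ^t·E[r] = -0.299273, running G = -3.037734
t=6: π = [0.3254, 0.1630, 0.2814, 0.2303], E[r] = -0.5072, γ^t·E[r] = -0.269538, running G = -3.307271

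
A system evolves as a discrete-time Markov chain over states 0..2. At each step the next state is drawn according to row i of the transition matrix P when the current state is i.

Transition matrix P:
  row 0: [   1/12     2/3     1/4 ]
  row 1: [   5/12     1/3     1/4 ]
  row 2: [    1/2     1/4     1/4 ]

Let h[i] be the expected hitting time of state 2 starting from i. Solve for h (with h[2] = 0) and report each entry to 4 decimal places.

h = [4.0000, 4.0000, 0.0000]

First-step conditioning: h[2] = 0; for i ≠ 2, h[i] = 1 + Σ_k P[i][k]·h[k].
  h[0] = 1 + 1/12·h[0] + 2/3·h[1]
  h[1] = 1 + 5/12·h[0] + 1/3·h[1]
Solving the 2×2 linear system over states ≠ 2 gives exactly h = [4, 4, 0] (h[2] = 0 is the target).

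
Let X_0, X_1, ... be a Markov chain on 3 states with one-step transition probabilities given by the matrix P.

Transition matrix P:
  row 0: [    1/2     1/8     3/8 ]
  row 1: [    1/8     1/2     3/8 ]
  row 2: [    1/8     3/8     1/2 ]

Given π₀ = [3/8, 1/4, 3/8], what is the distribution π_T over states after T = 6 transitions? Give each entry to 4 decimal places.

π = [0.2005, 0.3709, 0.4286]

t=0: π = [0.3750, 0.2500, 0.3750]
t=1: π = [0.2656, 0.3125, 0.4219]
t=2: π = [0.2246, 0.3477, 0.4277]
t=3: π = [0.2092, 0.3623, 0.4285]
t=4: π = [0.2035, 0.3680, 0.4286]
t=5: π = [0.2013, 0.3701, 0.4286]
t=6: π = [0.2005, 0.3709, 0.4286]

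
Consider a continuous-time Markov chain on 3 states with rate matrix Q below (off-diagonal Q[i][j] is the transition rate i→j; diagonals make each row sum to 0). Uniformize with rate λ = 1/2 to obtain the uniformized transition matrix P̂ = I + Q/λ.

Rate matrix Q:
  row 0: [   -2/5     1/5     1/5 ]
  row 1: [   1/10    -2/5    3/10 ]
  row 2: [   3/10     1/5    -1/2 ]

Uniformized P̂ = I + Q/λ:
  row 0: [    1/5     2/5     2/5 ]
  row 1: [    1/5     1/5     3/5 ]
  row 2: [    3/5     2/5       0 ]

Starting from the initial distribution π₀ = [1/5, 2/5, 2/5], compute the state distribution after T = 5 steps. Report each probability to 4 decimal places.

π = [0.3334, 0.3333, 0.3333]

t=0: π = [0.2000, 0.4000, 0.4000]
t=1: π = [0.3600, 0.3200, 0.3200]
t=2: π = [0.3280, 0.3360, 0.3360]
t=3: π = [0.3344, 0.3328, 0.3328]
t=4: π = [0.3331, 0.3334, 0.3334]
t=5: π = [0.3334, 0.3333, 0.3333]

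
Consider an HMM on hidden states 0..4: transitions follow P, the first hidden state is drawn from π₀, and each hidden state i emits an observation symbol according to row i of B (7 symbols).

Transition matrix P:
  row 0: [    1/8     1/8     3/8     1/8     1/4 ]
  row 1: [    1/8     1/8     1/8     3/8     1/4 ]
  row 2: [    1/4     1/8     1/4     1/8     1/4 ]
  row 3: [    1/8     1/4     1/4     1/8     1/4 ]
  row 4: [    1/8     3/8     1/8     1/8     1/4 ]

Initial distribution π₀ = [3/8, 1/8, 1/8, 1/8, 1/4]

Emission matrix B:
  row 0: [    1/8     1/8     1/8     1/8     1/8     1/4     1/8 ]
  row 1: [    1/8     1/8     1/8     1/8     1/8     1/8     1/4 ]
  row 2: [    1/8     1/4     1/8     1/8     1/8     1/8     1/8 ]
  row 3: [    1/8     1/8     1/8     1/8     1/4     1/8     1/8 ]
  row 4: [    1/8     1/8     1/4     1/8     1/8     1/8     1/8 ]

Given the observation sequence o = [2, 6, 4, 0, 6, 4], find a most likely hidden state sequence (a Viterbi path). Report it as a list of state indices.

t=0: δ = [4.688e-02, 1.562e-02, 1.562e-02, 1.562e-02, 6.250e-02]  (obs o_0=2)
t=1: δ = [9.766e-04, 5.859e-03, 2.197e-03, 9.766e-04, 1.953e-03]  ψ = [4, 4, 0, 4, 4]  (obs o_1=6)
t=2: δ = [9.155e-05, 9.155e-05, 9.155e-05, 5.493e-04, 1.831e-04]  ψ = [1, 1, 1, 1, 1]  (obs o_2=4)
t=3: δ = [8.583e-06, 1.717e-05, 1.717e-05, 8.583e-06, 1.717e-05]  ψ = [3, 3, 3, 3, 3]  (obs o_3=0)
t=4: δ = [5.364e-07, 1.609e-06, 5.364e-07, 8.047e-07, 5.364e-07]  ψ = [2, 4, 2, 1, 1]  (obs o_4=6)
t=5: δ = [2.515e-08, 2.515e-08, 2.515e-08, 1.509e-07, 5.029e-08]  ψ = [1, 1, 0, 1, 1]  (obs o_5=4)
backtrack: best end state = 3; path = [4, 1, 3, 4, 1, 3]

path = [4, 1, 3, 4, 1, 3]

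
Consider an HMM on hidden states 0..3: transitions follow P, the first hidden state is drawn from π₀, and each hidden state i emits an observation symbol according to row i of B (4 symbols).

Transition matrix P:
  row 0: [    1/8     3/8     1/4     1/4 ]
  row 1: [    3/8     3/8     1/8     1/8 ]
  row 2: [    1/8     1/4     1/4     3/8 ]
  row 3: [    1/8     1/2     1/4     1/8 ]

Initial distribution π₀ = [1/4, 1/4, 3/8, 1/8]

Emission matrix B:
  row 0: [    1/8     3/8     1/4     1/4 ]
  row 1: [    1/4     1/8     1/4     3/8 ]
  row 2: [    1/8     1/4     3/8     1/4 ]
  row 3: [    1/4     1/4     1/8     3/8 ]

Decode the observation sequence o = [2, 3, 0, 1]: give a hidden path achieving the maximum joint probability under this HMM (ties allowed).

t=0: δ = [6.250e-02, 6.250e-02, 1.406e-01, 1.562e-02]  (obs o_0=2)
t=1: δ = [5.859e-03, 1.318e-02, 8.789e-03, 1.978e-02]  ψ = [1, 2, 2, 2]  (obs o_1=3)
t=2: δ = [6.180e-04, 2.472e-03, 6.180e-04, 8.240e-04]  ψ = [1, 3, 3, 2]  (obs o_2=0)
t=3: δ = [3.476e-04, 1.159e-04, 7.725e-05, 7.725e-05]  ψ = [1, 1, 1, 1]  (obs o_3=1)
backtrack: best end state = 0; path = [2, 3, 1, 0]

path = [2, 3, 1, 0]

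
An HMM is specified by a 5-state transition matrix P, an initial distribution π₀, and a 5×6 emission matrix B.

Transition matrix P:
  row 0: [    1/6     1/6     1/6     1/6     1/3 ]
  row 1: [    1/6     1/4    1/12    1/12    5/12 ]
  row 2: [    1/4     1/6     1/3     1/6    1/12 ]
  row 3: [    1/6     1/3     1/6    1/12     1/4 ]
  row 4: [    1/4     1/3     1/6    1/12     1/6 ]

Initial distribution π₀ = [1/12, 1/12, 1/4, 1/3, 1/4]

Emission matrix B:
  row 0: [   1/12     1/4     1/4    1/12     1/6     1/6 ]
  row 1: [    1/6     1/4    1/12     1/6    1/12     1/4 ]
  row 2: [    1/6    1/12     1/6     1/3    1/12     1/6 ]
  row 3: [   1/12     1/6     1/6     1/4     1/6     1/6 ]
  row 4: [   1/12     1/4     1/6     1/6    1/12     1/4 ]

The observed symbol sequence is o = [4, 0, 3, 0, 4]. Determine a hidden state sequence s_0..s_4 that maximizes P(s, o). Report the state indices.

t=0: δ = [1.389e-02, 6.944e-03, 2.083e-02, 5.556e-02, 2.083e-02]  (obs o_0=4)
t=1: δ = [7.716e-04, 3.086e-03, 1.543e-03, 3.858e-04, 1.157e-03]  ψ = [3, 3, 3, 3, 3]  (obs o_1=0)
t=2: δ = [4.287e-05, 1.286e-04, 1.715e-04, 6.430e-05, 2.143e-04]  ψ = [1, 1, 2, 1, 1]  (obs o_2=3)
t=3: δ = [4.465e-06, 1.191e-05, 9.526e-06, 2.381e-06, 4.465e-06]  ψ = [4, 4, 2, 2, 1]  (obs o_3=0)
t=4: δ = [3.969e-07, 2.481e-07, 2.646e-07, 2.646e-07, 4.135e-07]  ψ = [2, 1, 2, 2, 1]  (obs o_4=4)
backtrack: best end state = 4; path = [3, 1, 4, 1, 4]

path = [3, 1, 4, 1, 4]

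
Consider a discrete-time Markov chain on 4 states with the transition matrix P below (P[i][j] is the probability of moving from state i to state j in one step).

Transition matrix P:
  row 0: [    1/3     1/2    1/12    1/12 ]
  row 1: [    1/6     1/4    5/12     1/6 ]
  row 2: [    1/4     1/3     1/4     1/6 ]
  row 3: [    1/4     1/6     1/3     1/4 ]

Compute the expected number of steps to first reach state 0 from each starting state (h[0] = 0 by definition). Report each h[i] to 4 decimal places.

h = [0.0000, 4.7506, 4.4113, 4.3496]

First-step conditioning: h[0] = 0; for i ≠ 0, h[i] = 1 + Σ_k P[i][k]·h[k].
  h[1] = 1 + 1/4·h[1] + 5/12·h[2] + 1/6·h[3]
  h[2] = 1 + 1/3·h[1] + 1/4·h[2] + 1/6·h[3]
  h[3] = 1 + 1/6·h[1] + 1/3·h[2] + 1/4·h[3]
Solving the 3×3 linear system over states ≠ 0 gives exactly h = [0, 1848/389, 1716/389, 1692/389] (h[0] = 0 is the target).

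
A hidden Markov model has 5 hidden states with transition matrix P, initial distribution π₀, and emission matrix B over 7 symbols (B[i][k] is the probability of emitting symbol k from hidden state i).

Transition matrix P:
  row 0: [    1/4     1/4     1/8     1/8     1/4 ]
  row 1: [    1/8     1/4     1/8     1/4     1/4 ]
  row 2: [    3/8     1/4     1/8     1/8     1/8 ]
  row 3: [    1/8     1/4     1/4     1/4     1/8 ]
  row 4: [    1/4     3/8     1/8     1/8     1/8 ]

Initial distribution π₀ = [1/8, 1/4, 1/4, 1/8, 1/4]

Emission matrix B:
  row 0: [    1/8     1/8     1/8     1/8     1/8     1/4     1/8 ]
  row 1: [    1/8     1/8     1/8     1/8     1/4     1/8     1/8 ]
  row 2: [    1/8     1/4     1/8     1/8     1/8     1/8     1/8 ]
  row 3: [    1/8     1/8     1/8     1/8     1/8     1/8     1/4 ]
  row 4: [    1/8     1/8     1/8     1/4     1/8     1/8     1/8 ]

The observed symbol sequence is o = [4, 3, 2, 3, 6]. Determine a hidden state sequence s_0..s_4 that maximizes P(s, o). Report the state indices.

t=0: δ = [1.562e-02, 6.250e-02, 3.125e-02, 1.562e-02, 3.125e-02]  (obs o_0=4)
t=1: δ = [1.465e-03, 1.953e-03, 9.766e-04, 1.953e-03, 3.906e-03]  ψ = [2, 1, 1, 1, 1]  (obs o_1=3)
t=2: δ = [1.221e-04, 1.831e-04, 6.104e-05, 6.104e-05, 6.104e-05]  ψ = [4, 4, 3, 1, 1]  (obs o_2=2)
t=3: δ = [3.815e-06, 5.722e-06, 2.861e-06, 5.722e-06, 1.144e-05]  ψ = [0, 1, 1, 1, 1]  (obs o_3=3)
t=4: δ = [3.576e-07, 5.364e-07, 1.788e-07, 3.576e-07, 1.788e-07]  ψ = [4, 4, 3, 1, 1]  (obs o_4=6)
backtrack: best end state = 1; path = [1, 4, 1, 4, 1]

path = [1, 4, 1, 4, 1]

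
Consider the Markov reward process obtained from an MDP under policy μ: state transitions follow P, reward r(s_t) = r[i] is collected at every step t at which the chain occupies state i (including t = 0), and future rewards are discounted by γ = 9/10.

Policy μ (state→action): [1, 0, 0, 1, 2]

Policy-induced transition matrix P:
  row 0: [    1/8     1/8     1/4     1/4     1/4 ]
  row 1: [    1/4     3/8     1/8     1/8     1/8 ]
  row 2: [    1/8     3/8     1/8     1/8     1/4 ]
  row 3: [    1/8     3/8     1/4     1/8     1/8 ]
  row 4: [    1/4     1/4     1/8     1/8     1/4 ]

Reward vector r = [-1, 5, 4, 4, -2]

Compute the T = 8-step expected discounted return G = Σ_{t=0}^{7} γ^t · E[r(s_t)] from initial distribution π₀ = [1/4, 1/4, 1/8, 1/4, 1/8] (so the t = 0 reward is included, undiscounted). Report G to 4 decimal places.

G = 12.7196

t=0: π = [0.2500, 0.2500, 0.1250, 0.2500, 0.1250], E[r] = 2.2500, γ^t·E[r] = 2.250000, running G = 2.250000
t=1: π = [0.1719, 0.2969, 0.1875, 0.1563, 0.1875], E[r] = 2.3125, γ^t·E[r] = 2.081250, running G = 4.331250
t=2: π = [0.1855, 0.3086, 0.1660, 0.1465, 0.1934], E[r] = 2.2207, γ^t·E[r] = 1.798770, running G = 6.130020
t=3: π = [0.1877, 0.3044, 0.1665, 0.1482, 0.1931], E[r] = 2.2070, γ^t·E[r] = 1.608926, running G = 7.738945
t=4: π = [0.1872, 0.3039, 0.1670, 0.1485, 0.1934], E[r] = 2.2074, γ^t·E[r] = 1.448293, running G = 9.187239
t=5: π = [0.1872, 0.3040, 0.1670, 0.1484, 0.1935], E[r] = 2.2075, γ^t·E[r] = 1.303493, running G = 10.490732
t=6: π = [0.1872, 0.3040, 0.1669, 0.1484, 0.1934], E[r] = 2.2074, γ^t·E[r] = 1.173115, running G = 11.663847
t=7: π = [0.1872, 0.3040, 0.1669, 0.1484, 0.1934], E[r] = 2.2074, γ^t·E[r] = 1.055802, running G = 12.719649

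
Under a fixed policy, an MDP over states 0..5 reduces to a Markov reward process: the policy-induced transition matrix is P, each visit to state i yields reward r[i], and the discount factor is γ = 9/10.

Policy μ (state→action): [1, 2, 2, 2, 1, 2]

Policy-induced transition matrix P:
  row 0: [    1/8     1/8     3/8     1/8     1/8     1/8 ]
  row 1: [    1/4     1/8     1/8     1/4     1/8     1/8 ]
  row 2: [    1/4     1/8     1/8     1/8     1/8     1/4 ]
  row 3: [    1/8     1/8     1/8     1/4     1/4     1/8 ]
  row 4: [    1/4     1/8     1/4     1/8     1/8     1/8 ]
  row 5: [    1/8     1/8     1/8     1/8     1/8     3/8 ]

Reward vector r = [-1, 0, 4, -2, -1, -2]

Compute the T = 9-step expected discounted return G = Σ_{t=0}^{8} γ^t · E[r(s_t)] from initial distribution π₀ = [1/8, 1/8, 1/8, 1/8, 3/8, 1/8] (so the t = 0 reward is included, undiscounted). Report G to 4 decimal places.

G = -1.8702

t=0: π = [0.1250, 0.1250, 0.1250, 0.1250, 0.3750, 0.1250], E[r] = -0.5000, γ^t·E[r] = -0.500000, running G = -0.500000
t=1: π = [0.2031, 0.1250, 0.2031, 0.1563, 0.1406, 0.1719], E[r] = -0.1875, γ^t·E[r] = -0.168750, running G = -0.668750
t=2: π = [0.1836, 0.1250, 0.1934, 0.1602, 0.1445, 0.1934], E[r] = -0.2617, γ^t·E[r] = -0.211992, running G = -0.880742
t=3: π = [0.1829, 0.1250, 0.1890, 0.1606, 0.1450, 0.1975], E[r] = -0.2883, γ^t·E[r] = -0.210193, running G = -1.090935
t=4: π = [0.1824, 0.1250, 0.1888, 0.1607, 0.1451, 0.1980], E[r] = -0.2895, γ^t·E[r] = -0.189934, running G = -1.280869
t=5: π = [0.1824, 0.1250, 0.1887, 0.1607, 0.1451, 0.1981], E[r] = -0.2902, γ^t·E[r] = -0.171346, running G = -1.452215
t=6: π = [0.1824, 0.1250, 0.1887, 0.1607, 0.1451, 0.1981], E[r] = -0.2902, γ^t·E[r] = -0.154221, running G = -1.606437
t=7: π = [0.1824, 0.1250, 0.1887, 0.1607, 0.1451, 0.1981], E[r] = -0.2902, γ^t·E[r] = -0.138808, running G = -1.745245
t=8: π = [0.1824, 0.1250, 0.1887, 0.1607, 0.1451, 0.1981], E[r] = -0.2902, γ^t·E[r] = -0.124928, running G = -1.870172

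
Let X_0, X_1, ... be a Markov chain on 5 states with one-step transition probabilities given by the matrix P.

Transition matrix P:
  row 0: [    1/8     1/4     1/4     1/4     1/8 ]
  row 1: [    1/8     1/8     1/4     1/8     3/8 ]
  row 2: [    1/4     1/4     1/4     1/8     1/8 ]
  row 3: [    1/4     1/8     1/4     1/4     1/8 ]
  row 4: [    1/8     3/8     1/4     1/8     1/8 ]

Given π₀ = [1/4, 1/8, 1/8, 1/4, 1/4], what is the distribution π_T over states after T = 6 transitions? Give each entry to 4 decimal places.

t=0: π = [0.2500, 0.1250, 0.1250, 0.2500, 0.2500]
t=1: π = [0.1719, 0.2344, 0.2500, 0.1875, 0.1563]
t=2: π = [0.1797, 0.2168, 0.2500, 0.1699, 0.1836]
t=3: π = [0.1775, 0.2246, 0.2500, 0.1687, 0.1792]
t=4: π = [0.1773, 0.2232, 0.2500, 0.1683, 0.1812]
t=5: π = [0.1773, 0.2237, 0.2500, 0.1682, 0.1808]
t=6: π = [0.1773, 0.2236, 0.2500, 0.1682, 0.1809]

π = [0.1773, 0.2236, 0.2500, 0.1682, 0.1809]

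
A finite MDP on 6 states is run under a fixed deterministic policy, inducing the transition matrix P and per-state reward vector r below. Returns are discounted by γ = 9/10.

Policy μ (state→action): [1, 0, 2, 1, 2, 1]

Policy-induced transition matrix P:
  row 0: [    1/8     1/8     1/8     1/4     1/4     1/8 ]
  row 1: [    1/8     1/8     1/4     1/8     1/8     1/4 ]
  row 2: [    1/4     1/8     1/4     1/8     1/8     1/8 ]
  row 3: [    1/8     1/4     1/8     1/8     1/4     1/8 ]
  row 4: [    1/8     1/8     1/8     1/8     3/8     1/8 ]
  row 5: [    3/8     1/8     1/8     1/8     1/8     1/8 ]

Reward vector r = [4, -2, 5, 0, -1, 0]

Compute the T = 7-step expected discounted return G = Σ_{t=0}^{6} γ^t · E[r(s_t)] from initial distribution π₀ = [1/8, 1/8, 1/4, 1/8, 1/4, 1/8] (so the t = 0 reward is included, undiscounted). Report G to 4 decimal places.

G = 5.6812

t=0: π = [0.1250, 0.1250, 0.2500, 0.1250, 0.2500, 0.1250], E[r] = 1.2500, γ^t·E[r] = 1.250000, running G = 1.250000
t=1: π = [0.1875, 0.1406, 0.1719, 0.1406, 0.2188, 0.1406], E[r] = 1.1094, γ^t·E[r] = 0.998438, running G = 2.248438
t=2: π = [0.1816, 0.1426, 0.1641, 0.1484, 0.2207, 0.1426], E[r] = 1.0410, γ^t·E[r] = 0.843223, running G = 3.091660
t=3: π = [0.1812, 0.1436, 0.1633, 0.1477, 0.2214, 0.1428], E[r] = 1.0327, γ^t·E[r] = 0.752849, running G = 3.844509
t=4: π = [0.1811, 0.1435, 0.1634, 0.1476, 0.2215, 0.1429], E[r] = 1.0329, γ^t·E[r] = 0.677684, running G = 4.522194
t=5: π = [0.1812, 0.1435, 0.1634, 0.1476, 0.2215, 0.1429], E[r] = 1.0330, γ^t·E[r] = 0.609986, running G = 5.132179
t=6: π = [0.1812, 0.1435, 0.1634, 0.1476, 0.2215, 0.1429], E[r] = 1.0330, γ^t·E[r] = 0.548973, running G = 5.681152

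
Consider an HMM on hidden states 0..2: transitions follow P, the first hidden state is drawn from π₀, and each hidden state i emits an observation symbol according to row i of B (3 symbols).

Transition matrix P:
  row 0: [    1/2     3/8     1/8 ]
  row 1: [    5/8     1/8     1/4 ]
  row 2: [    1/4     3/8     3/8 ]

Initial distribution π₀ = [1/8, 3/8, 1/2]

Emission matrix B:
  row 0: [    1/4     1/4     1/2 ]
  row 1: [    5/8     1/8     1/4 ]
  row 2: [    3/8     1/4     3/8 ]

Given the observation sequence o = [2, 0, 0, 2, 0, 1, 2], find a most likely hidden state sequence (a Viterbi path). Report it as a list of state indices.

path = [2, 2, 1, 0, 1, 0, 0]

t=0: δ = [6.250e-02, 9.375e-02, 1.875e-01]  (obs o_0=2)
t=1: δ = [1.465e-02, 4.395e-02, 2.637e-02]  ψ = [1, 2, 2]  (obs o_1=0)
t=2: δ = [6.866e-03, 6.180e-03, 4.120e-03]  ψ = [1, 2, 1]  (obs o_2=0)
t=3: δ = [1.931e-03, 6.437e-04, 5.794e-04]  ψ = [1, 0, 1]  (obs o_3=2)
t=4: δ = [2.414e-04, 4.526e-04, 9.052e-05]  ψ = [0, 0, 0]  (obs o_4=0)
t=5: δ = [7.072e-05, 1.132e-05, 2.829e-05]  ψ = [1, 0, 1]  (obs o_5=1)
t=6: δ = [1.768e-05, 6.630e-06, 3.978e-06]  ψ = [0, 0, 2]  (obs o_6=2)
backtrack: best end state = 0; path = [2, 2, 1, 0, 1, 0, 0]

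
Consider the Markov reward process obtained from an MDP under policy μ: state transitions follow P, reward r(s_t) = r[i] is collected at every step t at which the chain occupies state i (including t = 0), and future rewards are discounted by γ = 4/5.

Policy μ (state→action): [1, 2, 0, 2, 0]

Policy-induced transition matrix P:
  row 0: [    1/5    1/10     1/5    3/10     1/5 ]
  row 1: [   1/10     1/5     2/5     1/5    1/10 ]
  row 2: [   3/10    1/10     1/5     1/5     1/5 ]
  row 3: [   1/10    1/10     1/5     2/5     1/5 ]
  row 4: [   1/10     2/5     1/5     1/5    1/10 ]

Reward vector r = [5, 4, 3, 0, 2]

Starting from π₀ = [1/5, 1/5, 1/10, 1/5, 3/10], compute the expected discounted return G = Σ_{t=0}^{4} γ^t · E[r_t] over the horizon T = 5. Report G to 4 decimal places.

t=0: π = [0.2000, 0.2000, 0.1000, 0.2000, 0.3000], E[r] = 2.7000, γ^t·E[r] = 2.700000, running G = 2.700000
t=1: π = [0.1400, 0.2100, 0.2400, 0.2600, 0.1500], E[r] = 2.5600, γ^t·E[r] = 2.048000, running G = 4.748000
t=2: π = [0.1620, 0.1660, 0.2420, 0.2660, 0.1640], E[r] = 2.5280, γ^t·E[r] = 1.617920, running G = 6.365920
t=3: π = [0.1646, 0.1658, 0.2332, 0.2694, 0.1670], E[r] = 2.5198, γ^t·E[r] = 1.290138, running G = 7.656058
t=4: π = [0.1631, 0.1667, 0.2332, 0.2703, 0.1667], E[r] = 2.5151, γ^t·E[r] = 1.030201, running G = 8.686259

G = 8.6863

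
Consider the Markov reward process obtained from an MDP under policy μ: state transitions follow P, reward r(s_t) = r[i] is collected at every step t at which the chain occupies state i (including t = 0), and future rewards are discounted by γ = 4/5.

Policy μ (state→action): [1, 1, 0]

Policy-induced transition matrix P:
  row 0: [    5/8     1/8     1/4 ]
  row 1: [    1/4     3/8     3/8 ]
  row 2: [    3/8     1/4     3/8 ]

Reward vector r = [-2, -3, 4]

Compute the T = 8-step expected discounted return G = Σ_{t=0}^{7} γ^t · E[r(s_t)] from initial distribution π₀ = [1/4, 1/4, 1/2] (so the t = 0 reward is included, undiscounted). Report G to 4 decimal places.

G = -0.1214

t=0: π = [0.2500, 0.2500, 0.5000], E[r] = 0.7500, γ^t·E[r] = 0.750000, running G = 0.750000
t=1: π = [0.4063, 0.2500, 0.3438], E[r] = -0.1875, γ^t·E[r] = -0.150000, running G = 0.600000
t=2: π = [0.4453, 0.2305, 0.3242], E[r] = -0.2852, γ^t·E[r] = -0.182500, running G = 0.417500
t=3: π = [0.4575, 0.2231, 0.3193], E[r] = -0.3071, γ^t·E[r] = -0.157250, running G = 0.260250
t=4: π = [0.4615, 0.2207, 0.3178], E[r] = -0.3138, γ^t·E[r] = -0.128550, running G = 0.131700
t=5: π = [0.4628, 0.2199, 0.3173], E[r] = -0.3160, γ^t·E[r] = -0.103553, running G = 0.028148
t=6: π = [0.4632, 0.2196, 0.3172], E[r] = -0.3167, γ^t·E[r] = -0.083028, running G = -0.054881
t=7: π = [0.4633, 0.2196, 0.3171], E[r] = -0.3170, γ^t·E[r] = -0.066471, running G = -0.121352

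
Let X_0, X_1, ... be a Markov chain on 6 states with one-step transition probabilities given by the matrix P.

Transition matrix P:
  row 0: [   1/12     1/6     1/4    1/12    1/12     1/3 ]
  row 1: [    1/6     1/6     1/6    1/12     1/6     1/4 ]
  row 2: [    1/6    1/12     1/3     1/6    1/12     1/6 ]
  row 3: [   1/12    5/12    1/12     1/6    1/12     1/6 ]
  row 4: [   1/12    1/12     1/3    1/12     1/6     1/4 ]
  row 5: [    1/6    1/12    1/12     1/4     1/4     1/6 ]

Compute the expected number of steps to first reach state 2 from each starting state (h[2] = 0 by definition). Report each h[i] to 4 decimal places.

First-step conditioning: h[2] = 0; for i ≠ 2, h[i] = 1 + Σ_k P[i][k]·h[k].
  h[0] = 1 + 1/12·h[0] + 1/6·h[1] + 1/12·h[3] + 1/12·h[4] + 1/3·h[5]
  h[1] = 1 + 1/6·h[0] + 1/6·h[1] + 1/12·h[3] + 1/6·h[4] + 1/4·h[5]
  h[3] = 1 + 1/12·h[0] + 5/12·h[1] + 1/6·h[3] + 1/12·h[4] + 1/6·h[5]
  h[4] = 1 + 1/12·h[0] + 1/12·h[1] + 1/12·h[3] + 1/6·h[4] + 1/4·h[5]
  h[5] = 1 + 1/6·h[0] + 1/12·h[1] + 1/4·h[3] + 1/4·h[4] + 1/6·h[5]
Solving the 5×5 linear system over states ≠ 2 gives exactly h = [127176/23581, 135048/23581, 0, 149040/23581, 113196/23581, 145908/23581] (h[2] = 0 is the target).

h = [5.3932, 5.7270, 0.0000, 6.3203, 4.8003, 6.1875]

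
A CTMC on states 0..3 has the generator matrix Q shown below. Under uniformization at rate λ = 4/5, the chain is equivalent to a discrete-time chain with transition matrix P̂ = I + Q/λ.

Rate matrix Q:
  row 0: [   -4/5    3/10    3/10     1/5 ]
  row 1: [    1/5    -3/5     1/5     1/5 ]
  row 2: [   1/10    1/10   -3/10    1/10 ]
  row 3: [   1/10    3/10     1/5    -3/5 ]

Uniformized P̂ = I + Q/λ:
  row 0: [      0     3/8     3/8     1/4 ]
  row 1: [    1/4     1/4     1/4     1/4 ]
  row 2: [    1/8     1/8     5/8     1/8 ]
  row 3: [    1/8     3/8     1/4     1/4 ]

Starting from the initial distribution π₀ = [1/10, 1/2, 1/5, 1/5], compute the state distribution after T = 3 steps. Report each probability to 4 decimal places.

t=0: π = [0.1000, 0.5000, 0.2000, 0.2000]
t=1: π = [0.1750, 0.2625, 0.3375, 0.2250]
t=2: π = [0.1359, 0.2578, 0.3984, 0.2078]
t=3: π = [0.1402, 0.2432, 0.4164, 0.2002]

π = [0.1402, 0.2432, 0.4164, 0.2002]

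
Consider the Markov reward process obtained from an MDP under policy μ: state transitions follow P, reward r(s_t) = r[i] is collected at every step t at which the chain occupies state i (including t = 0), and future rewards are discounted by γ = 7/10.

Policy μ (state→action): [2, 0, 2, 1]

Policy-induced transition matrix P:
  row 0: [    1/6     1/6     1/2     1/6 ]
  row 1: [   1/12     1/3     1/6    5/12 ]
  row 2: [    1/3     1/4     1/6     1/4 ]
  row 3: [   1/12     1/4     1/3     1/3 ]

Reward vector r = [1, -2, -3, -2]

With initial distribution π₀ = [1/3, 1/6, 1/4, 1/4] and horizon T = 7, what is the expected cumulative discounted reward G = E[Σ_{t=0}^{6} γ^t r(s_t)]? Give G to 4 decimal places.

t=0: π = [0.3333, 0.1667, 0.2500, 0.2500], E[r] = -1.2500, γ^t·E[r] = -1.250000, running G = -1.250000
t=1: π = [0.1736, 0.2361, 0.3194, 0.2708], E[r] = -1.7986, γ^t·E[r] = -1.259028, running G = -2.509028
t=2: π = [0.1777, 0.2552, 0.2697, 0.2975], E[r] = -1.7367, γ^t·E[r] = -0.850978, running G = -3.360006
t=3: π = [0.1656, 0.2565, 0.2755, 0.3025], E[r] = -1.7788, γ^t·E[r] = -0.610125, running G = -3.970131
t=4: π = [0.1660, 0.2576, 0.2723, 0.3042], E[r] = -1.7743, γ^t·E[r] = -0.426006, running G = -4.396137
t=5: π = [0.1652, 0.2576, 0.2727, 0.3044], E[r] = -1.7770, γ^t·E[r] = -0.298658, running G = -4.694795
t=6: π = [0.1653, 0.2577, 0.2725, 0.3045], E[r] = -1.7767, γ^t·E[r] = -0.209022, running G = -4.903817

G = -4.9038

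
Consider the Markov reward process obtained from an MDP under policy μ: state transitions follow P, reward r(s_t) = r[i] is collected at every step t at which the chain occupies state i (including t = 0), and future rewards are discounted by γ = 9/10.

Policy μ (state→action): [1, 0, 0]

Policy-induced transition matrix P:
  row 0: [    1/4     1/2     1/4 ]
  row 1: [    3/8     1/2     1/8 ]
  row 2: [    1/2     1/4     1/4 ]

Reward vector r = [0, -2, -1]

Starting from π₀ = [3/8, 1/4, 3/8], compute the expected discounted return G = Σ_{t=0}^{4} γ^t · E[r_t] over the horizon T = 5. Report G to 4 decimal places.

t=0: π = [0.3750, 0.2500, 0.3750], E[r] = -0.8750, γ^t·E[r] = -0.875000, running G = -0.875000
t=1: π = [0.3750, 0.4063, 0.2188], E[r] = -1.0313, γ^t·E[r] = -0.928125, running G = -1.803125
t=2: π = [0.3555, 0.4453, 0.1992], E[r] = -1.0898, γ^t·E[r] = -0.882773, running G = -2.685898
t=3: π = [0.3555, 0.4502, 0.1943], E[r] = -1.0947, γ^t·E[r] = -0.798056, running G = -3.483954
t=4: π = [0.3549, 0.4514, 0.1937], E[r] = -1.0966, γ^t·E[r] = -0.719451, running G = -4.203406

G = -4.2034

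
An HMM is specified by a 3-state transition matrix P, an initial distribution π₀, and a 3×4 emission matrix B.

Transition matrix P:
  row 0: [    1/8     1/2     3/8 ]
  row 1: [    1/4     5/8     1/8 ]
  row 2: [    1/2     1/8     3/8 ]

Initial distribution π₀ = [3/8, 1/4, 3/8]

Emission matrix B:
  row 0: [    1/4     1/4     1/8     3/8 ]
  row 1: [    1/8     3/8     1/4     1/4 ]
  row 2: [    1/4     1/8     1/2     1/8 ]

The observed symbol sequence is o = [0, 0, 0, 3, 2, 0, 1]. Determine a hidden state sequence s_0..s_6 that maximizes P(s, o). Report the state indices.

path = [2, 0, 2, 0, 2, 0, 1]

t=0: δ = [9.375e-02, 3.125e-02, 9.375e-02]  (obs o_0=0)
t=1: δ = [1.172e-02, 5.859e-03, 8.789e-03]  ψ = [2, 0, 0]  (obs o_1=0)
t=2: δ = [1.099e-03, 7.324e-04, 1.099e-03]  ψ = [2, 0, 0]  (obs o_2=0)
t=3: δ = [2.060e-04, 1.373e-04, 5.150e-05]  ψ = [2, 0, 0]  (obs o_3=3)
t=4: δ = [4.292e-06, 2.575e-05, 3.862e-05]  ψ = [1, 0, 0]  (obs o_4=2)
t=5: δ = [4.828e-06, 2.012e-06, 3.621e-06]  ψ = [2, 1, 2]  (obs o_5=0)
t=6: δ = [4.526e-07, 9.052e-07, 2.263e-07]  ψ = [2, 0, 0]  (obs o_6=1)
backtrack: best end state = 1; path = [2, 0, 2, 0, 2, 0, 1]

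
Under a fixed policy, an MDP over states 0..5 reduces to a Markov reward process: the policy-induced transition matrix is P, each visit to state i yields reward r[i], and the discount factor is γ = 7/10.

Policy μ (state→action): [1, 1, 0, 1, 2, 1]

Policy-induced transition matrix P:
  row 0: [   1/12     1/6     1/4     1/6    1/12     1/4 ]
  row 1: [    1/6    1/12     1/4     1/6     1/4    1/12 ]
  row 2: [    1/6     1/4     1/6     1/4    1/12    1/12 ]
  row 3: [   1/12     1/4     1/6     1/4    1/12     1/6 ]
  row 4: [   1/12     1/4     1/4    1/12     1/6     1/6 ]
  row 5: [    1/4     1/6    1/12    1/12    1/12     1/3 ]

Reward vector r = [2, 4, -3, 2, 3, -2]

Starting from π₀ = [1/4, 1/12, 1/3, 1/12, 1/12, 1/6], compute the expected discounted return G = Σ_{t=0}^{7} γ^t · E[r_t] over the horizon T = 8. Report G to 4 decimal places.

t=0: π = [0.2500, 0.0833, 0.3333, 0.0833, 0.0833, 0.1667], E[r] = -0.0833, γ^t·E[r] = -0.083333, running G = -0.083333
t=1: π = [0.1458, 0.2014, 0.1875, 0.1806, 0.1042, 0.1806], E[r] = 0.8472, γ^t·E[r] = 0.593056, running G = 0.509722
t=2: π = [0.1458, 0.1892, 0.1892, 0.1736, 0.1256, 0.1765], E[r] = 0.8519, γ^t·E[r] = 0.417407, running G = 0.927130
t=3: π = [0.1443, 0.1916, 0.1903, 0.1717, 0.1253, 0.1767], E[r] = 0.8500, γ^t·E[r] = 0.291557, running G = 1.218686
t=4: π = [0.1446, 0.1913, 0.1904, 0.1717, 0.1257, 0.1763], E[r] = 0.8512, γ^t·E[r] = 0.204376, running G = 1.423062
t=5: π = [0.1445, 0.1914, 0.1904, 0.1717, 0.1257, 0.1763], E[r] = 0.8510, γ^t·E[r] = 0.143034, running G = 1.566096
t=6: π = [0.1445, 0.1914, 0.1904, 0.1717, 0.1257, 0.1763], E[r] = 0.8511, γ^t·E[r] = 0.100135, running G = 1.666231
t=7: π = [0.1445, 0.1914, 0.1904, 0.1717, 0.1257, 0.1763], E[r] = 0.8511, γ^t·E[r] = 0.070094, running G = 1.736326

G = 1.7363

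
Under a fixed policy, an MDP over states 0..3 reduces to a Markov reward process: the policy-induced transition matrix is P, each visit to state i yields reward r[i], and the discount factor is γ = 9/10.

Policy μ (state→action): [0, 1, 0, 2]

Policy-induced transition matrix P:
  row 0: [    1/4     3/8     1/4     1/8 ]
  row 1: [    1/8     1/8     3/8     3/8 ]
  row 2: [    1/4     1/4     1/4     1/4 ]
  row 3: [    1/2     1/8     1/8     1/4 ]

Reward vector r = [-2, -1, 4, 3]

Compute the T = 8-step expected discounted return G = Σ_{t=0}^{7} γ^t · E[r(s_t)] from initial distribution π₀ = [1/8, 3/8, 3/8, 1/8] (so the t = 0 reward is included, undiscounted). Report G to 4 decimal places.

G = 5.9024

t=0: π = [0.1250, 0.3750, 0.3750, 0.1250], E[r] = 1.2500, γ^t·E[r] = 1.250000, running G = 1.250000
t=1: π = [0.2344, 0.2031, 0.2813, 0.2813], E[r] = 1.2969, γ^t·E[r] = 1.167188, running G = 2.417188
t=2: π = [0.2949, 0.2188, 0.2402, 0.2461], E[r] = 0.8906, γ^t·E[r] = 0.721406, running G = 3.138594
t=3: π = [0.2842, 0.2288, 0.2466, 0.2405], E[r] = 0.9106, γ^t·E[r] = 0.663860, running G = 3.802454
t=4: π = [0.2815, 0.2269, 0.2485, 0.2431], E[r] = 0.9334, γ^t·E[r] = 0.612431, running G = 4.414884
t=5: π = [0.2824, 0.2264, 0.2480, 0.2432], E[r] = 0.9301, γ^t·E[r] = 0.549235, running G = 4.964119
t=6: π = [0.2825, 0.2266, 0.2479, 0.2430], E[r] = 0.9291, γ^t·E[r] = 0.493753, running G = 5.457872
t=7: π = [0.2824, 0.2266, 0.2479, 0.2430], E[r] = 0.9294, γ^t·E[r] = 0.444518, running G = 5.902390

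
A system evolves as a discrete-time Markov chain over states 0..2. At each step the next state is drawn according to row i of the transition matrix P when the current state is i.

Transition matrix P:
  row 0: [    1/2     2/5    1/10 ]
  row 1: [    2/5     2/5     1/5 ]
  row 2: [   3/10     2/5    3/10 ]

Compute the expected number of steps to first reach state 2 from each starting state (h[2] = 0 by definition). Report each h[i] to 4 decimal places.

h = [7.1429, 6.4286, 0.0000]

First-step conditioning: h[2] = 0; for i ≠ 2, h[i] = 1 + Σ_k P[i][k]·h[k].
  h[0] = 1 + 1/2·h[0] + 2/5·h[1]
  h[1] = 1 + 2/5·h[0] + 2/5·h[1]
Solving the 2×2 linear system over states ≠ 2 gives exactly h = [50/7, 45/7, 0] (h[2] = 0 is the target).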